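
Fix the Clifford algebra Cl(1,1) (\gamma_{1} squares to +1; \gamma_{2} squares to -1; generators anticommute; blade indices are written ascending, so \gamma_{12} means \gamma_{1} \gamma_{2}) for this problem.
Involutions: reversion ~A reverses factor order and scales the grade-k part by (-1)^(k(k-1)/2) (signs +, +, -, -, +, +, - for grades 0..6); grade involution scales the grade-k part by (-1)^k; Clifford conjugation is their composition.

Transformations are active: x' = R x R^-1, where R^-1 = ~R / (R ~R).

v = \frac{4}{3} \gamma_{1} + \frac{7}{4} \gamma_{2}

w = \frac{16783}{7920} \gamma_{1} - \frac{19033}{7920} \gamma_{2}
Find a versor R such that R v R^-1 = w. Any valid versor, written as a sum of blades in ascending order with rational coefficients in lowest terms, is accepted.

Take R = v + w = \frac{27343}{7920} \gamma_{1} - \frac{5173}{7920} \gamma_{2}. Because q(v) = q(w) = -\frac{185}{144}, conjugation by R sends v exactly to w.
Answer: \frac{27343}{7920} \gamma_{1} - \frac{5173}{7920} \gamma_{2}


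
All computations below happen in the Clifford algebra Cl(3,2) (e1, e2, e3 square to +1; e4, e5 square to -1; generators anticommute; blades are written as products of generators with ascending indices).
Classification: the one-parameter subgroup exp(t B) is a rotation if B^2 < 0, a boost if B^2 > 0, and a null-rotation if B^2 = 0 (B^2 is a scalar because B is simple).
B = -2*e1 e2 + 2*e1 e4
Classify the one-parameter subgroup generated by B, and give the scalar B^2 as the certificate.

B^2 term by term: the squares give (-2)^2*(e1 e2)^2 + (2)^2*(e1 e4)^2 = 4*(-1) + 4*(+1) = 0 (each basis 2-blade squares to minus the product of its generators' squares); cross terms between blades sharing an index anticommute and cancel. So B^2 = 0.
Answer: null-rotation, certificate B^2 = 0. B^2 = 0 is basis-independent, so its sign is the whole story.


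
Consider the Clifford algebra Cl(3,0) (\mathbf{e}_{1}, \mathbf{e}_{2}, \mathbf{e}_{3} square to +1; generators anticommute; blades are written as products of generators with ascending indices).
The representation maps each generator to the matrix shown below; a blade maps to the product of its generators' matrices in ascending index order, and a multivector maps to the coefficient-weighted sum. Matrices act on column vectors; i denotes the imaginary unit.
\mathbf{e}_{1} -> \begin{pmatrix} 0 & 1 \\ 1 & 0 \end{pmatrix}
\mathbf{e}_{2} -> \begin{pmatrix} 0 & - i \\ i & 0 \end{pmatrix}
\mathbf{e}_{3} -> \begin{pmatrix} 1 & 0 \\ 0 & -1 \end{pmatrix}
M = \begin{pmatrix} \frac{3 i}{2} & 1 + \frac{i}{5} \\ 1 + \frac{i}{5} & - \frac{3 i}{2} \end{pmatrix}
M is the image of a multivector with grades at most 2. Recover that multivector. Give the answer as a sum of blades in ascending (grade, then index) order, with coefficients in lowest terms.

Method: 1, rho(e_{1}), rho(e_{2}), rho(e_{3}) form a trace-orthogonal basis of the 2x2 complex matrices (tr(X Y) = 2 if X = Y, else 0), so M = m0*1 + m1*rho(e_{1}) + m2*rho(e_{2}) + m3*rho(e_{3}) with m0 = tr(M)/2 = 0, m1 = tr(M rho(e_{1}))/2 = 1 + \frac{i}{5}, m2 = tr(M rho(e_{2}))/2 = 0, m3 = tr(M rho(e_{3}))/2 = \frac{3 i}{2}.
Multiplying table entries, the bivector images are rho(e_{1} e_{2}) = i*rho(e_{3}), rho(e_{1} e_{3}) = -i*rho(e_{2}), rho(e_{2} e_{3}) = i*rho(e_{1}); with real blade coefficients the real parts of m0..m3 are the coefficients of 1, e_{1}, e_{2}, e_{3} and the imaginary parts give the bivectors (e_{2} e_{3}: Im m1, e_{1} e_{3}: -Im m2, e_{1} e_{2}: Im m3).
Answer: e_{1} + \frac{3}{2} e_{1} e_{2} + \frac{1}{5} e_{2} e_{3}


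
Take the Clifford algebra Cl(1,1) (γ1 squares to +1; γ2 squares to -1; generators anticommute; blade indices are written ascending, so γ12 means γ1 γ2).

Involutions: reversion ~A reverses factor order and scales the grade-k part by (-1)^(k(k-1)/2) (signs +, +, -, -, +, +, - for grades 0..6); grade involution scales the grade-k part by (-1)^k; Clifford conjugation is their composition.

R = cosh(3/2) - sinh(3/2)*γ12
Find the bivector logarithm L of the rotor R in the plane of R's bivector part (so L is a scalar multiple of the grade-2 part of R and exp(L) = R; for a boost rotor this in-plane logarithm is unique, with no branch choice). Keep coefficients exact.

The scalar part of R is cosh(3/2), which determines |rapidity| via cosh; the sign lives in the bivector part, and pairing them (bivector part over sinh of the rapidity = the plane) gives the unique in-plane L = rapidity * plane.
Concretely: cosh(rapidity) = cosh(3/2) gives rapidity = ±3/2, and since rapidity/sinh(rapidity) is even the sign is immaterial: L = (rapidity/sinh(rapidity)) * <R>_2 = (3/(2*sinh(3/2))) * <R>_2.
Answer: -3/2*γ12


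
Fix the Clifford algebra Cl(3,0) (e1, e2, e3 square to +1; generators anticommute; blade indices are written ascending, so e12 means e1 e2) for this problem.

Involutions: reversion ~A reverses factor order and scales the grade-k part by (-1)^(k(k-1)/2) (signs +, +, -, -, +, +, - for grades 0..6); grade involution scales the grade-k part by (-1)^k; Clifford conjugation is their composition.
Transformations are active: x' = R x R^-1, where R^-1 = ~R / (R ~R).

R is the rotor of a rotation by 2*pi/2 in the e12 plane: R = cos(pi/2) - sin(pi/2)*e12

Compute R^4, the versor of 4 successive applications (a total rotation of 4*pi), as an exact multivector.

Half-angle bookkeeping: 4 applications in e12 add up to rotor phase 4*pi/2 = 2*pi, so R^4 = cos(2*pi) - sin(2*pi)*e12.
cos(2*pi) = 1 and sin(2*pi) = 0, so R^4 = 1. The total rotation 4*pi is 2 full turns, so every vector returns to itself, yet the rotor is +1, back on the identity sheet (an even number of 2*pi turns).
Answer: 1


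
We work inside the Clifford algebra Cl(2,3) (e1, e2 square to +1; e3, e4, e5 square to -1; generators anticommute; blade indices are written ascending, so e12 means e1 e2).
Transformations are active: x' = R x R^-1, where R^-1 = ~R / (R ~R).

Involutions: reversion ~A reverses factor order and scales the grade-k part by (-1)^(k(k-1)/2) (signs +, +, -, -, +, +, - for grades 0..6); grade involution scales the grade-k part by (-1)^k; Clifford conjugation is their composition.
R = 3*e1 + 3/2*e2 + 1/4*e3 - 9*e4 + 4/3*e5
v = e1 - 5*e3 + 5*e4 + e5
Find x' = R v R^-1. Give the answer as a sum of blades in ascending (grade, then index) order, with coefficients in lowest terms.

~R = 3*e1 + 3/2*e2 + 1/4*e3 - 9*e4 + 4/3*e5, and R ~R = -10309/144, so R^-1 = ~R / (-10309/144).
R v = 575/12 - 3/2*e12 - 61/4*e13 + 24*e14 + 5/3*e15 - 15/2*e23 + 15/2*e24 + 3/2*e25 - 175/4*e34 + 83/12*e35 - 47/3*e45
Answer: -51709/10309*e1 - 20700/10309*e2 + 48095/10309*e3 + 72655/10309*e4 - 28709/10309*e5


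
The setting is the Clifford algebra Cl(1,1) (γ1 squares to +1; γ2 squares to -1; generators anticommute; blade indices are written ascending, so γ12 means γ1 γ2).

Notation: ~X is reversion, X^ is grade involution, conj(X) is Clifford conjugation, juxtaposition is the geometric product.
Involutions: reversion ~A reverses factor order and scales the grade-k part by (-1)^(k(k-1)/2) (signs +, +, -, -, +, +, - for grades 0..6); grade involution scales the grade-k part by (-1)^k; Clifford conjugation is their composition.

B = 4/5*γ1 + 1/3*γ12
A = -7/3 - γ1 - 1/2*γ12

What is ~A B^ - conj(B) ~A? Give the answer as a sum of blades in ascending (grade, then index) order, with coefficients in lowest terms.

first term: 29/30 + 28/15*γ1 + 1/15*γ2 - 7/9*γ12
second term: 19/30 + 28/15*γ1 - 11/15*γ2 + 7/9*γ12
Answer: 1/3 + 4/5*γ2 - 14/9*γ12


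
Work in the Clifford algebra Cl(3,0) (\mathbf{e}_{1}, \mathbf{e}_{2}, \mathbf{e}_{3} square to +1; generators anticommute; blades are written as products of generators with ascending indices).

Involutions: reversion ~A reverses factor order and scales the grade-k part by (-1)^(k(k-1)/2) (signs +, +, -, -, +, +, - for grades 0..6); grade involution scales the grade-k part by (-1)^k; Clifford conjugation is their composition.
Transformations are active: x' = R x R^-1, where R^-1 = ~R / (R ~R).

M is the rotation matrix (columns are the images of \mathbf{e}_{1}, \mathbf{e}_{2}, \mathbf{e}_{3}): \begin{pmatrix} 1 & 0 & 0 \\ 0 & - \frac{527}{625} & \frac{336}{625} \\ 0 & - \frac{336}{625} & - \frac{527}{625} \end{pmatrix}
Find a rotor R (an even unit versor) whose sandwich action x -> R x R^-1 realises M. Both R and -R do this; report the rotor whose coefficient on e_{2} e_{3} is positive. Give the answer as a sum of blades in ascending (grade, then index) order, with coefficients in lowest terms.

Method: write R = a + b12*e_{1} e_{2} + b13*e_{1} e_{3} + b23*e_{2} e_{3} with a^2 + b12^2 + b13^2 + b23^2 = 1 (so R^-1 = ~R). Expanding the columns R e_j ~R gives tr M = 4a^2 - 1 and, from the antisymmetric part, M21 - M12 = -4a*b12, M13 - M31 = 4a*b13, M32 - M23 = -4a*b23.
Here tr M = -\frac{429}{625}, so a^2 = (1 + tr M)/4 = \frac{49}{625} and a = ±\frac{7}{25}. Taking a = \frac{7}{25}: M21 - M12 = 0, M13 - M31 = 0, M32 - M23 = -\frac{672}{625}, giving b12 = 0, b13 = 0, b23 = \frac{24}{25}, i.e. R = \frac{7}{25} + \frac{24}{25} e_{2} e_{3}.
Its e_{2} e_{3} coefficient is already positive.
Answer: \frac{7}{25} + \frac{24}{25} e_{2} e_{3}. Why the constraint matters: R and -R act identically through the sandwich — M has trace -\frac{429}{625} either way — so only the sign condition on e_{2} e_{3} picks one of the two preimages.


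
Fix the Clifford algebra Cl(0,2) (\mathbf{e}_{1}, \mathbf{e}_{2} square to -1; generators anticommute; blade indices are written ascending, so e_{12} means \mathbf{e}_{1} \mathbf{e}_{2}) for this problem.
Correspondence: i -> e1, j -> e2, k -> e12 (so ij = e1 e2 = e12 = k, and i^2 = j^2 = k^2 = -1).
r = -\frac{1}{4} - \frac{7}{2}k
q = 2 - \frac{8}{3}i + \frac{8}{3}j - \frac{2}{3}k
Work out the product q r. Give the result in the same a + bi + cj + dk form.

In blades: q = 2 - \frac{8}{3} e_{1} + \frac{8}{3} e_{2} - \frac{2}{3} e_{12}, r = -\frac{1}{4} - \frac{7}{2} e_{12}.
Distribute q over r term by term (generator squares from the signature, products reordered to ascending indices): (2)*r = -\frac{1}{2} - 7 e_{12}; (-\frac{8}{3} e_{1})*r = \frac{2}{3} e_{1} - \frac{28}{3} e_{2}; (\frac{8}{3} e_{2})*r = -\frac{28}{3} e_{1} - \frac{2}{3} e_{2}; (-\frac{2}{3} e_{12})*r = -\frac{7}{3} + \frac{1}{6} e_{12}.
Sum: -\frac{17}{6} - \frac{26}{3} e_{1} - 10 e_{2} - \frac{41}{6} e_{12}; translating back through the correspondence:
Answer: -\frac{17}{6} - \frac{26}{3}i - 10j - \frac{41}{6}k


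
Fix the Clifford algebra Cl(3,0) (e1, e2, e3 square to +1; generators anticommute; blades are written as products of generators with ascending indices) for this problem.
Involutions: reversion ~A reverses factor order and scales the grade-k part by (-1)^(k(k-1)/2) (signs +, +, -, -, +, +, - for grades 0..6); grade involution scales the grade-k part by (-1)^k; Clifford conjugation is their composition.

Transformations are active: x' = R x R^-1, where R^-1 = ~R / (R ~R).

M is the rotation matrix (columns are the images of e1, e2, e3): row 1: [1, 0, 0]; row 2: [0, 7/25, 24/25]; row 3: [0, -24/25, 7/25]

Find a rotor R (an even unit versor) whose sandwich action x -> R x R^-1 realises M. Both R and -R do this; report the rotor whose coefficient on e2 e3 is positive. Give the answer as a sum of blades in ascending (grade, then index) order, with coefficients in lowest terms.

Method: write R = a + b12*e1 e2 + b13*e1 e3 + b23*e2 e3 with a^2 + b12^2 + b13^2 + b23^2 = 1 (so R^-1 = ~R). Expanding the columns R e_j ~R gives tr M = 4a^2 - 1 and, from the antisymmetric part, M21 - M12 = -4a*b12, M13 - M31 = 4a*b13, M32 - M23 = -4a*b23.
Here tr M = 39/25, so a^2 = (1 + tr M)/4 = 16/25 and a = ±4/5. Taking a = 4/5: M21 - M12 = 0, M13 - M31 = 0, M32 - M23 = -48/25, giving b12 = 0, b13 = 0, b23 = 3/5, i.e. R = 4/5 + 3/5*e2 e3.
Its e2 e3 coefficient is already positive.
Answer: 4/5 + 3/5*e2 e3. Recall the cover is two-to-one: with M of trace 39/25, both preimages act alike, and the stated e2 e3 sign chooses the sheet.


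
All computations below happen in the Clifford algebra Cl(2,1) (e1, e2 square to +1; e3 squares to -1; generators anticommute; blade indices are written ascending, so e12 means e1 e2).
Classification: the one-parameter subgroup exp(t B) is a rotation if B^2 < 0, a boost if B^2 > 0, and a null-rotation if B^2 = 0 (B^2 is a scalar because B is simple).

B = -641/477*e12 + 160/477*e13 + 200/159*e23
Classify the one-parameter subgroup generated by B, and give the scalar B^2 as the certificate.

B^2 term by term: the squares give (-641/477)^2*(e12)^2 + (160/477)^2*(e13)^2 + (200/159)^2*(e23)^2 = 410881/227529*(-1) + 25600/227529*(+1) + 40000/25281*(+1) = -1/9 (each basis 2-blade squares to minus the product of its generators' squares); cross terms between blades sharing an index anticommute and cancel. So B^2 = -1/9.
Answer: rotation, certificate B^2 = -1/9. The scalar -1/9 is the complete invariant here: its sign names the subgroup type.


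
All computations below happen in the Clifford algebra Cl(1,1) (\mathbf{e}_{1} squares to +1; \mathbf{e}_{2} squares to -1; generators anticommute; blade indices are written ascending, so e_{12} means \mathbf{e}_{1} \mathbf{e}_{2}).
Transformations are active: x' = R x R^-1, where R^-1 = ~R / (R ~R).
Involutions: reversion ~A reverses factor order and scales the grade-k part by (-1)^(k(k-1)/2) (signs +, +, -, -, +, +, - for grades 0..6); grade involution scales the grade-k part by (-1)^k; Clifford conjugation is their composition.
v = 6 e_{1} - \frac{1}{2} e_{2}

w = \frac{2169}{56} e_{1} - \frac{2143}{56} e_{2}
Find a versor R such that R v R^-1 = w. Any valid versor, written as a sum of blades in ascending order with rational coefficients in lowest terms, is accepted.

Why this works: both vectors square to \frac{143}{4}, so q(v) = q(w) and R = v + w = \frac{2505}{56} e_{1} - \frac{2171}{56} e_{2} carries v to w — its own direction survives, the complement (v - w)/2 flips.
Answer: \frac{2505}{56} e_{1} - \frac{2171}{56} e_{2}


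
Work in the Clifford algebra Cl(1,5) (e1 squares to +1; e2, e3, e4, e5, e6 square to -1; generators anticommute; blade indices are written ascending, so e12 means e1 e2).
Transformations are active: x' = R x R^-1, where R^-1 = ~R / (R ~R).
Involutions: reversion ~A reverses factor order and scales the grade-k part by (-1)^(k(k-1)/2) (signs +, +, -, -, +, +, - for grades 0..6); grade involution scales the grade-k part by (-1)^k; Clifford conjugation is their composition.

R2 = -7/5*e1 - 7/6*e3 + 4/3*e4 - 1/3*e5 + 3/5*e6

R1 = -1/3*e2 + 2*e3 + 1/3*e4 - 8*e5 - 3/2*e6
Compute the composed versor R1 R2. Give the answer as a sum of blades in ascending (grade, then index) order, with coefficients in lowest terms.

Distribute over the terms of R1 (each basis-blade product reordered to ascending indices, repeated generators contracted through their squares):
(-1/3*e2) R2 = -7/15*e12 + 7/18*e23 - 4/9*e24 + 1/9*e25 - 1/5*e26
(2*e3) R2 = 7/3 + 14/5*e13 + 8/3*e34 - 2/3*e35 + 6/5*e36
(1/3*e4) R2 = -4/9 + 7/15*e14 + 7/18*e34 - 1/9*e45 + 1/5*e46
(-8*e5) R2 = -8/3 - 56/5*e15 - 28/3*e35 + 32/3*e45 - 24/5*e56
(-3/2*e6) R2 = 9/10 - 21/10*e16 - 7/4*e36 + 2*e46 - 1/2*e56
Summing the partial products and collecting blades:
Answer: 11/90 - 7/15*e12 + 14/5*e13 + 7/15*e14 - 56/5*e15 - 21/10*e16 + 7/18*e23 - 4/9*e24 + 1/9*e25 - 1/5*e26 + 55/18*e34 - 10*e35 - 11/20*e36 + 95/9*e45 + 11/5*e46 - 53/10*e56


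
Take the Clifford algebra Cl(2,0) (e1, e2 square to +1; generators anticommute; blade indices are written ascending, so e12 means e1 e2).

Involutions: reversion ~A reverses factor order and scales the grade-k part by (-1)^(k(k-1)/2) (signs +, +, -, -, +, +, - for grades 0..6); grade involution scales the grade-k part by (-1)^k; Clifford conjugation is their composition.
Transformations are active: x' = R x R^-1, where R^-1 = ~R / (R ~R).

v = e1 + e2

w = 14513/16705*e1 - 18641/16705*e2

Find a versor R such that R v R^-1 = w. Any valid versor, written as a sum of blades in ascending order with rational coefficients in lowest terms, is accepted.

Since q(v) = q(w) = 2, the sum R = v + w = 31218/16705*e1 - 1936/16705*e2 does the job whenever invertible.
Answer: 31218/16705*e1 - 1936/16705*e2


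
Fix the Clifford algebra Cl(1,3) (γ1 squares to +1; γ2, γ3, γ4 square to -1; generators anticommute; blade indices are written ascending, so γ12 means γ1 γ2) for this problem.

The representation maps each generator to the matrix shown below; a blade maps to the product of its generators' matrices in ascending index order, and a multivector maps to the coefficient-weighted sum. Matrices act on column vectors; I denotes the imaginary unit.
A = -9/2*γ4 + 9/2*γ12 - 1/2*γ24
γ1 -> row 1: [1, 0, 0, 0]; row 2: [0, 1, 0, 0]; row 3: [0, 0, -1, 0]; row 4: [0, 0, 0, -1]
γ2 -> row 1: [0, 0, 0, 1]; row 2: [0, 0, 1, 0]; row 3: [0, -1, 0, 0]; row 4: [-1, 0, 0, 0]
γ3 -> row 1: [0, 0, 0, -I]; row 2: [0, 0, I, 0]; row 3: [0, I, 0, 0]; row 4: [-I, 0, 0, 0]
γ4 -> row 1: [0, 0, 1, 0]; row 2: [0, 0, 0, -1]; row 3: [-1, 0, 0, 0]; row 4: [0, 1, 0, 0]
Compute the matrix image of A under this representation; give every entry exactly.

Bivector images (products of the table entries): rho(γ12) = rho(γ1)rho(γ2) = row 1: [0, 0, 0, 1]; row 2: [0, 0, 1, 0]; row 3: [0, 1, 0, 0]; row 4: [1, 0, 0, 0]; rho(γ24) = rho(γ2)rho(γ4) = row 1: [0, 1, 0, 0]; row 2: [-1, 0, 0, 0]; row 3: [0, 0, 0, 1]; row 4: [0, 0, -1, 0].
M = (-9/2)*rho(γ4) + (9/2)*rho(γ12) + (-1/2)*rho(γ24), summed entrywise:
Answer: row 1: [0, -1/2, -9/2, 9/2]; row 2: [1/2, 0, 9/2, 9/2]; row 3: [9/2, 9/2, 0, -1/2]; row 4: [9/2, -9/2, 1/2, 0]


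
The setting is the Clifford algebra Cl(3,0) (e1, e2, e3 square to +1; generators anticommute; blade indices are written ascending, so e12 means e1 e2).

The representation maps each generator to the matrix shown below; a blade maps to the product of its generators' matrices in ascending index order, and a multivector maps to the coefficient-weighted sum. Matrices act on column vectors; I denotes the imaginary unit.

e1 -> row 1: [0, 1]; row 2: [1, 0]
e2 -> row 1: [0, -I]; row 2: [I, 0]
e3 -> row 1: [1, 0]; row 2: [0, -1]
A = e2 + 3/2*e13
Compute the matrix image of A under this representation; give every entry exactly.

Bivector images (products of the table entries): rho(e13) = rho(e1)rho(e3) = row 1: [0, -1]; row 2: [1, 0].
M = (1)*rho(e2) + (3/2)*rho(e13), summed entrywise:
Answer: row 1: [0, -3/2 - I]; row 2: [3/2 + I, 0]


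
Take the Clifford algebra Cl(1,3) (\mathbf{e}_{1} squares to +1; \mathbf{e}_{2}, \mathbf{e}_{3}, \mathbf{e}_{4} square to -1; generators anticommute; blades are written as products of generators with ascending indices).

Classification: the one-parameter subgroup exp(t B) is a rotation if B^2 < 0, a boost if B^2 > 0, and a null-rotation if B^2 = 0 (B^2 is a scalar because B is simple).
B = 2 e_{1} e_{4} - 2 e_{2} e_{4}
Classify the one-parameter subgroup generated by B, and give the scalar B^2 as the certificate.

B^2 term by term: the squares give (2)^2*(e_{1} e_{4})^2 + (-2)^2*(e_{2} e_{4})^2 = 4*(+1) + 4*(-1) = 0 (each basis 2-blade squares to minus the product of its generators' squares); cross terms between blades sharing an index anticommute and cancel. So B^2 = 0.
Answer: null-rotation, certificate B^2 = 0. The scalar 0 is the complete invariant here: its sign names the subgroup type.


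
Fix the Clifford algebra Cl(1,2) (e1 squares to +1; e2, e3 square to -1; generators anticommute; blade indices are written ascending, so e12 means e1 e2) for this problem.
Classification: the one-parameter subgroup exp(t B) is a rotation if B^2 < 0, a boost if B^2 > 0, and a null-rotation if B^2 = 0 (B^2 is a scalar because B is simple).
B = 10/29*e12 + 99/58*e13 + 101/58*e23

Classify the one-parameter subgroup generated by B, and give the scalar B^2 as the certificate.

B^2 term by term: the squares give (10/29)^2*(e12)^2 + (99/58)^2*(e13)^2 + (101/58)^2*(e23)^2 = 100/841*(+1) + 9801/3364*(+1) + 10201/3364*(-1) = 0 (each basis 2-blade squares to minus the product of its generators' squares); cross terms between blades sharing an index anticommute and cancel. So B^2 = 0.
Answer: null-rotation, certificate B^2 = 0. Certificate logic: 0 is a conjugation-invariant scalar, so its sign fixes rotation versus boost versus null-rotation outright.


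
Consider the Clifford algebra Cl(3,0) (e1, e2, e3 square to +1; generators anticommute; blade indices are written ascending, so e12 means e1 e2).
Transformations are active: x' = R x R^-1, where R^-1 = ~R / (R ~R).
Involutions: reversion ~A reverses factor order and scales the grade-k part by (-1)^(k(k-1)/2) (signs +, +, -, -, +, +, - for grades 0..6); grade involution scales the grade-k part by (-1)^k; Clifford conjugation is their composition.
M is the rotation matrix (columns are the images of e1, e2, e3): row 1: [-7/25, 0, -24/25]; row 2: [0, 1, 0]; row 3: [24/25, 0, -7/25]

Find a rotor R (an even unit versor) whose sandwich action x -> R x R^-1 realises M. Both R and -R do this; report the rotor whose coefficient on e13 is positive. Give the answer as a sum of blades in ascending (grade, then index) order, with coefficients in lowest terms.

Method: write R = a + b12*e12 + b13*e13 + b23*e23 with a^2 + b12^2 + b13^2 + b23^2 = 1 (so R^-1 = ~R). Expanding the columns R e_j ~R gives tr M = 4a^2 - 1 and, from the antisymmetric part, M21 - M12 = -4a*b12, M13 - M31 = 4a*b13, M32 - M23 = -4a*b23.
Here tr M = 11/25, so a^2 = (1 + tr M)/4 = 9/25 and a = ±3/5. Taking a = 3/5: M21 - M12 = 0, M13 - M31 = -48/25, M32 - M23 = 0, giving b12 = 0, b13 = -4/5, b23 = 0, i.e. R = 3/5 - 4/5*e13.
Its e13 coefficient is negative, so report the other preimage -R.
Answer: -3/5 + 4/5*e13. Recall the cover is two-to-one: with M of trace 11/25, both preimages act alike, and the stated e13 sign chooses the sheet.


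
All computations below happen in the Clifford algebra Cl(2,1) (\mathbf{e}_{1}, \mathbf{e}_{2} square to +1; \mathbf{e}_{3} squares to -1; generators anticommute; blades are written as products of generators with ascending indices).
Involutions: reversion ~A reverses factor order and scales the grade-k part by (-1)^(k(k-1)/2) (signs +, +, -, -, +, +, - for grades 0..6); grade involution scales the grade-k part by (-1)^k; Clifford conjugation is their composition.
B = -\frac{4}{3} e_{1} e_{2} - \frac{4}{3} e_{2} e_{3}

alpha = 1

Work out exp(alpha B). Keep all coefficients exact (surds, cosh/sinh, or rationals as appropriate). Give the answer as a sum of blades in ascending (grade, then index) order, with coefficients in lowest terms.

B^2 term by term: the squares give (-\frac{4}{3})^2*(e_{1} e_{2})^2 + (-\frac{4}{3})^2*(e_{2} e_{3})^2 = \frac{16}{9}*(-1) + \frac{16}{9}*(+1) = 0 (each basis 2-blade squares to minus the product of its generators' squares); cross terms between blades sharing an index anticommute and cancel. So B^2 = 0.
B^2 = 0, hence only two terms survive: exp(alpha B) = 1 + alpha B (parabolic case).
Answer: 1 - \frac{4}{3} e_{1} e_{2} - \frac{4}{3} e_{2} e_{3}


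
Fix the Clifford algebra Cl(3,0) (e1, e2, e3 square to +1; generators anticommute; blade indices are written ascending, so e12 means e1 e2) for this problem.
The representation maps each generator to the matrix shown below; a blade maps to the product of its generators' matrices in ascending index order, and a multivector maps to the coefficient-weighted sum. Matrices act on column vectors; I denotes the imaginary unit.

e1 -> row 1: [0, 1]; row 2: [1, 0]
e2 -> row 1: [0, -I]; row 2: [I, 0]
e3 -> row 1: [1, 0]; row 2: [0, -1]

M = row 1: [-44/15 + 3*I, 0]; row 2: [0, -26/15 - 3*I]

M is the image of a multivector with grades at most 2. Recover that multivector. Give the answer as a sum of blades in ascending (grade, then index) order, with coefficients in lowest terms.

Method: 1, rho(e1), rho(e2), rho(e3) form a trace-orthogonal basis of the 2x2 complex matrices (tr(X Y) = 2 if X = Y, else 0), so M = m0*1 + m1*rho(e1) + m2*rho(e2) + m3*rho(e3) with m0 = tr(M)/2 = -7/3, m1 = tr(M rho(e1))/2 = 0, m2 = tr(M rho(e2))/2 = 0, m3 = tr(M rho(e3))/2 = -3/5 + 3*I.
Multiplying table entries, the bivector images are rho(e12) = I*rho(e3), rho(e13) = -I*rho(e2), rho(e23) = I*rho(e1); with real blade coefficients the real parts of m0..m3 are the coefficients of 1, e1, e2, e3 and the imaginary parts give the bivectors (e23: Im m1, e13: -Im m2, e12: Im m3).
Answer: -7/3 - 3/5*e3 + 3*e12


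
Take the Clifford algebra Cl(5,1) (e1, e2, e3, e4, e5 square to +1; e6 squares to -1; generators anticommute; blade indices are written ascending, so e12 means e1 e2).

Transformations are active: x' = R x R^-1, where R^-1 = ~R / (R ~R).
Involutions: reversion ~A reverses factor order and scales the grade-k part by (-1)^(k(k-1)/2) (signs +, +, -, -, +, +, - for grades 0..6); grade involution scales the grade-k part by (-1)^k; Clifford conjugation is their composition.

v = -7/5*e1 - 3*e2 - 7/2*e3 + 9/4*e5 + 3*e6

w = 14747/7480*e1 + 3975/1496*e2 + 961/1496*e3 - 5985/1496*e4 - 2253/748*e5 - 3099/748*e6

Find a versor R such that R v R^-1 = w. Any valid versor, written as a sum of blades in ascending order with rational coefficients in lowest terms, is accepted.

Here q(v) = q(w) = 7709/400; the classical choice R = v + w = 855/1496*e1 - 513/1496*e2 - 4275/1496*e3 - 5985/1496*e4 - 285/374*e5 - 855/748*e6 then realises v -> w under the sandwich.
Answer: 855/1496*e1 - 513/1496*e2 - 4275/1496*e3 - 5985/1496*e4 - 285/374*e5 - 855/748*e6


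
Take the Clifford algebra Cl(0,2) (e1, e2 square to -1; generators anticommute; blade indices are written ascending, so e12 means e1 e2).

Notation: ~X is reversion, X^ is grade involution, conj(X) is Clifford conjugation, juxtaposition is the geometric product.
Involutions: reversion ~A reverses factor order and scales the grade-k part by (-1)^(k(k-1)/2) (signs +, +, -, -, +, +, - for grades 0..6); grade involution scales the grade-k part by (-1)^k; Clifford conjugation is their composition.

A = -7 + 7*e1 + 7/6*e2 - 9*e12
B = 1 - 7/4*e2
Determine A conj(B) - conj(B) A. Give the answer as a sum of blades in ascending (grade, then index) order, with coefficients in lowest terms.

first term: -217/24 + 91/4*e1 - 133/12*e2 + 13/4*e12
second term: -217/24 - 35/4*e1 - 133/12*e2 - 85/4*e12
Answer: 63/2*e1 + 49/2*e12


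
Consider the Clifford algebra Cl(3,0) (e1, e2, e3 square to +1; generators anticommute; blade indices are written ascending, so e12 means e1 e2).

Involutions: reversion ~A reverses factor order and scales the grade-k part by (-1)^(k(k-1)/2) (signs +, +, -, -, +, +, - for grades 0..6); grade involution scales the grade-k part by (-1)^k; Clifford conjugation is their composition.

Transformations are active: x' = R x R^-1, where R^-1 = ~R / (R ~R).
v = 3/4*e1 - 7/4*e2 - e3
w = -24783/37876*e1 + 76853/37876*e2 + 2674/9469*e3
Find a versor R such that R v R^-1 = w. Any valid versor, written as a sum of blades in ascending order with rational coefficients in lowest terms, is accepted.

Why this works: both vectors square to 37/8, so q(v) = q(w) and R = v + w = 906/9469*e1 + 5285/18938*e2 - 6795/9469*e3 carries v to w — its own direction survives, the complement (v - w)/2 flips.
Answer: 906/9469*e1 + 5285/18938*e2 - 6795/9469*e3


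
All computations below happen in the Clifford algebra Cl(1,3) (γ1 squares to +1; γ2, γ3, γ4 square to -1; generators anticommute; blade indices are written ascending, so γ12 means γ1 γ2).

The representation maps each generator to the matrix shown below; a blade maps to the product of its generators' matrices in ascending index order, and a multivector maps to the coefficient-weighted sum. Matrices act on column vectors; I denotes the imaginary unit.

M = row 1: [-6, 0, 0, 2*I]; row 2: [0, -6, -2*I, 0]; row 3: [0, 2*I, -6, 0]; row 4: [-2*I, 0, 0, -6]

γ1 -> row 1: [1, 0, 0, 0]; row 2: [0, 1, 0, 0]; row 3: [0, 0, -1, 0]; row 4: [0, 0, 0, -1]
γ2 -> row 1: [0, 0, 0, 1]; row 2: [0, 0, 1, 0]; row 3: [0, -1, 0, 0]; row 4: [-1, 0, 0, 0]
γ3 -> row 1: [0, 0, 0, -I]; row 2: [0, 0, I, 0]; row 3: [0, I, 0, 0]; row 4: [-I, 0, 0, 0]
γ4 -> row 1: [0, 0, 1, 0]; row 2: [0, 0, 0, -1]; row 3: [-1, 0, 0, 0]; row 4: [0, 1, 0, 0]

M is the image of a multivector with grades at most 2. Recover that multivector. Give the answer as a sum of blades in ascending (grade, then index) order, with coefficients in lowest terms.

Method: the blade images are trace-orthogonal — tr(rho(e_A) rho(e_B)^-1) = 4 if A = B and 0 otherwise — and rho(e_A)^-1 = (e_A)^2 * rho(e_A) with (e_A)^2 = +1 or -1, so the coefficient of e_A in the preimage is (e_A)^2 * tr(M rho(e_A))/4.
Nonzero projections over blades of grade <= 2: 1: (1)^2 = +1, tr(M 1) = -24, coefficient -6; γ13: (γ13)^2 = +1, tr(M rho(γ13)) = -8, coefficient -2. Every other blade of grade <= 2 projects to 0.
Answer: -6 - 2*γ13


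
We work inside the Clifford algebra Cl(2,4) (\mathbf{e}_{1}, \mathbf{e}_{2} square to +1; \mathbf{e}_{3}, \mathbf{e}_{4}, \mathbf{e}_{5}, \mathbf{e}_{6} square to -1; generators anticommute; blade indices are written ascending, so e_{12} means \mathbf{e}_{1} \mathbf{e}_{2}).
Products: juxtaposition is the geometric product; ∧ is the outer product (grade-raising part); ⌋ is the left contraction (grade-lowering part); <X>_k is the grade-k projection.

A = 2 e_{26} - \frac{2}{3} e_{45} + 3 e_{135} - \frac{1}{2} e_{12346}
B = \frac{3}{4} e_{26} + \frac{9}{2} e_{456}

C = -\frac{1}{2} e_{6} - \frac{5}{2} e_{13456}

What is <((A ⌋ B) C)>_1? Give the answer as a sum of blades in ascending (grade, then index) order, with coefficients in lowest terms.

step 1: \frac{3}{2} + 3 e_{6}
step 2: \frac{3}{2} - \frac{3}{4} e_{6} + \frac{15}{2} e_{1345} - \frac{15}{4} e_{13456}
step 3: -\frac{3}{4} e_{6}
Answer: -\frac{3}{4} e_{6}


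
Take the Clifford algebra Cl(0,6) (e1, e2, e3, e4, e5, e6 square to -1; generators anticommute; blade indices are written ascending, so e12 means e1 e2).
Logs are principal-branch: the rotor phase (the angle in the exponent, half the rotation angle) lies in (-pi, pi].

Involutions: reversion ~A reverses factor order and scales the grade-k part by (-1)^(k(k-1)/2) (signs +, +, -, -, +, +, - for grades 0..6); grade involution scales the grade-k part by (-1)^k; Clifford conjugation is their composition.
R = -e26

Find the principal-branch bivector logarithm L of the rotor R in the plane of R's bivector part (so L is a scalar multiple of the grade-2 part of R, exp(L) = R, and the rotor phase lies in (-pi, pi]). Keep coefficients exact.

The scalar part of R is 0, which pins the rotor phase on the principal branch; dividing the bivector part by the sine of that phase recovers the unit plane, and L is the phase times that plane.
Concretely: cos(phase) = 0 gives phase = ±pi/2, and since phase/sin(phase) is even the sign is immaterial: L = (phase/sin(phase)) * <R>_2 = (pi/2) * <R>_2.
Answer: -pi/2*e26


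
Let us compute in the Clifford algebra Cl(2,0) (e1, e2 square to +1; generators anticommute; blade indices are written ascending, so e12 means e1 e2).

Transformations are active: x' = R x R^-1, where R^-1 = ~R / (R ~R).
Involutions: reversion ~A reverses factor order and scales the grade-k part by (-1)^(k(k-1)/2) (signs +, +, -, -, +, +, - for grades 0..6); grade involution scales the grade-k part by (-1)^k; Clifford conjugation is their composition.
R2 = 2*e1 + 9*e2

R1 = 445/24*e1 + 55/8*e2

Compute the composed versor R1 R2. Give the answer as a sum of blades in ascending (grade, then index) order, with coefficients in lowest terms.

Distribute over the terms of R1 (each basis-blade product reordered to ascending indices, repeated generators contracted through their squares):
(445/24*e1) R2 = 445/12 + 1335/8*e12
(55/8*e2) R2 = 495/8 - 55/4*e12
Summing the partial products and collecting blades:
Answer: 2375/24 + 1225/8*e12


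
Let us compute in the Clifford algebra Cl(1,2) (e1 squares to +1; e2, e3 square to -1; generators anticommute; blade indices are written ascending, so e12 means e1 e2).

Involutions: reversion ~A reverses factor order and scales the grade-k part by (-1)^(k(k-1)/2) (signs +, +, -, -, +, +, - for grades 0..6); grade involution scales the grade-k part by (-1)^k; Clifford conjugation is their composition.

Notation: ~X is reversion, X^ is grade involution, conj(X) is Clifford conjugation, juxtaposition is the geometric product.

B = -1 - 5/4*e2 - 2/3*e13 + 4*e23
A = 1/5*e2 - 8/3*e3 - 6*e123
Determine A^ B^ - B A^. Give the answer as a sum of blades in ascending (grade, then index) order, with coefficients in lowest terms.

first term: 1/4 - 232/9*e1 + 223/15*e2 - 28/15*e3 + 15/2*e13 - 10/3*e23 - 92/15*e123
second term: -1/4 - 200/9*e1 - 97/15*e2 - 52/15*e3 - 15/2*e13 - 10/3*e23 - 92/15*e123
Answer: 1/2 - 32/9*e1 + 64/3*e2 + 8/5*e3 + 15*e13


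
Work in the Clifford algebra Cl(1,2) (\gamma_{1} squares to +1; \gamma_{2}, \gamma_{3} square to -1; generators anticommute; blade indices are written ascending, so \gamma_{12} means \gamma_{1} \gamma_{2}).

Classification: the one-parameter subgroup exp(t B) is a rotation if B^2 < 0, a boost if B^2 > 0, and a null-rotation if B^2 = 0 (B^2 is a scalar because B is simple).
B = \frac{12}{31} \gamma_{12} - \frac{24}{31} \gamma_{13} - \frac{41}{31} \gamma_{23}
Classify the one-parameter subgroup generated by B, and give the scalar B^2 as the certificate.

B^2 term by term: the squares give (\frac{12}{31})^2*(\gamma_{12})^2 + (-\frac{24}{31})^2*(\gamma_{13})^2 + (-\frac{41}{31})^2*(\gamma_{23})^2 = \frac{144}{961}*(+1) + \frac{576}{961}*(+1) + \frac{1681}{961}*(-1) = -1 (each basis 2-blade squares to minus the product of its generators' squares); cross terms between blades sharing an index anticommute and cancel. So B^2 = -1.
Answer: rotation, certificate B^2 = -1. Key observation: B^2 = -1 is a conjugation invariant, so its sign decides the class regardless of the surface form of B.


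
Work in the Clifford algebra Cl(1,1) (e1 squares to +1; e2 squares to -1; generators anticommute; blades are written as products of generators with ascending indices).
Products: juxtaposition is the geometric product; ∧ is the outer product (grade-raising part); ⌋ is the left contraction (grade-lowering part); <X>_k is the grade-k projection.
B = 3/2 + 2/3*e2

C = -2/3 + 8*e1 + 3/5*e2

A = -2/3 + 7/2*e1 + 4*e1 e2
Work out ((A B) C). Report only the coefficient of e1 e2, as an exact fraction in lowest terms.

step 1: -1 + 31/12*e1 - 4/9*e2 + 25/3*e1 e2
step 2: 108/5 - 265/18*e1 - 9041/135*e2 - 9/20*e1 e2
Answer: -9/20


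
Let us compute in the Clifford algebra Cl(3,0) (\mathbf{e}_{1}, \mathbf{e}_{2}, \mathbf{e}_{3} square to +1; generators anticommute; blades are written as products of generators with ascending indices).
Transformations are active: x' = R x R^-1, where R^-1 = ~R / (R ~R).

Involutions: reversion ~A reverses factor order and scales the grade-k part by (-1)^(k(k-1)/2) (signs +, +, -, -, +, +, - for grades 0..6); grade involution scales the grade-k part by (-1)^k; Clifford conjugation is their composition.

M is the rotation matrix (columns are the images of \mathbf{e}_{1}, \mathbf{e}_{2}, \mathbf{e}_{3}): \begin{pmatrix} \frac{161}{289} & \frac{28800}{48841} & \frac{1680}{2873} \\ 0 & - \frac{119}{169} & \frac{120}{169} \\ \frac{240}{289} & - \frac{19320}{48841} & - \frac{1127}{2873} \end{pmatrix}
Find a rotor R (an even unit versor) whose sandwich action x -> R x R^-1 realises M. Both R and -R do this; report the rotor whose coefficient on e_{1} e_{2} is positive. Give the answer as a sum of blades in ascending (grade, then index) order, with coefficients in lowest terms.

Method: write R = a + b12*e_{1} e_{2} + b13*e_{1} e_{3} + b23*e_{2} e_{3} with a^2 + b12^2 + b13^2 + b23^2 = 1 (so R^-1 = ~R). Expanding the columns R e_j ~R gives tr M = 4a^2 - 1 and, from the antisymmetric part, M21 - M12 = -4a*b12, M13 - M31 = 4a*b13, M32 - M23 = -4a*b23.
Here tr M = -\frac{26341}{48841}, so a^2 = (1 + tr M)/4 = \frac{5625}{48841} and a = ±\frac{75}{221}. Taking a = \frac{75}{221}: M21 - M12 = -\frac{28800}{48841}, M13 - M31 = -\frac{12000}{48841}, M32 - M23 = -\frac{54000}{48841}, giving b12 = \frac{96}{221}, b13 = -\frac{40}{221}, b23 = \frac{180}{221}, i.e. R = \frac{75}{221} + \frac{96}{221} e_{1} e_{2} - \frac{40}{221} e_{1} e_{3} + \frac{180}{221} e_{2} e_{3}.
Its e_{1} e_{2} coefficient is already positive.
Answer: \frac{75}{221} + \frac{96}{221} e_{1} e_{2} - \frac{40}{221} e_{1} e_{3} + \frac{180}{221} e_{2} e_{3}. Note: both R and -R realise this M (trace -\frac{26341}{48841}); the covering map identifies them, and the e_{1} e_{2}-coefficient sign is the tie-breaker.


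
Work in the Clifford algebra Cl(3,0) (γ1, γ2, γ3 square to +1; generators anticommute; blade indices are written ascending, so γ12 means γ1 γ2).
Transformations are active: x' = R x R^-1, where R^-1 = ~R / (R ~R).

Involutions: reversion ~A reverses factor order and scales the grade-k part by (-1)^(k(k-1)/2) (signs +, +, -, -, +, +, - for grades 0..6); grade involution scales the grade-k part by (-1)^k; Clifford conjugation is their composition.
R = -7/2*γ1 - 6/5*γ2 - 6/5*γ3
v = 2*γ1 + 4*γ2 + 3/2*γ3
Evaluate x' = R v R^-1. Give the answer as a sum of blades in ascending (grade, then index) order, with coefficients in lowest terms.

~R = -7/2*γ1 - 6/5*γ2 - 6/5*γ3, and R ~R = 1513/100, so R^-1 = ~R / (1513/100).
R v = -68/5 - 58/5*γ12 - 57/20*γ13 + 3*γ23
Answer: 382/89*γ1 - 164/89*γ2 + 117/178*γ3


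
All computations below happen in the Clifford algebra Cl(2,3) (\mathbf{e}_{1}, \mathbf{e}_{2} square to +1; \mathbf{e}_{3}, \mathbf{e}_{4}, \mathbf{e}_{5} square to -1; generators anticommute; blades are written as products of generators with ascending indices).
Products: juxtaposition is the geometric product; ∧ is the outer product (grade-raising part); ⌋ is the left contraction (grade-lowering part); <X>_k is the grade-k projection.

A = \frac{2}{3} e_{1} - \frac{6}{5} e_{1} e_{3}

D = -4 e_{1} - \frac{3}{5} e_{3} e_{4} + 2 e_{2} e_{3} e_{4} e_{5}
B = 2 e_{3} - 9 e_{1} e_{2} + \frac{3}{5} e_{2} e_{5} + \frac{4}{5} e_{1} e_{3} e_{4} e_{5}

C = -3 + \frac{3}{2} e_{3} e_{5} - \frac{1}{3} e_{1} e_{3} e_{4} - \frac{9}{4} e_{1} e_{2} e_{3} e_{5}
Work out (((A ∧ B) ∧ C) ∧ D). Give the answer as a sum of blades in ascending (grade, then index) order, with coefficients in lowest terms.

step 1: \frac{4}{3} e_{1} e_{3} + \frac{2}{5} e_{1} e_{2} e_{5} + \frac{18}{25} e_{1} e_{2} e_{3} e_{5}
step 2: -4 e_{1} e_{3} - \frac{6}{5} e_{1} e_{2} e_{5} - \frac{54}{25} e_{1} e_{2} e_{3} e_{5}
step 3: \frac{18}{25} e_{1} e_{2} e_{3} e_{4} e_{5}
Answer: \frac{18}{25} e_{1} e_{2} e_{3} e_{4} e_{5}


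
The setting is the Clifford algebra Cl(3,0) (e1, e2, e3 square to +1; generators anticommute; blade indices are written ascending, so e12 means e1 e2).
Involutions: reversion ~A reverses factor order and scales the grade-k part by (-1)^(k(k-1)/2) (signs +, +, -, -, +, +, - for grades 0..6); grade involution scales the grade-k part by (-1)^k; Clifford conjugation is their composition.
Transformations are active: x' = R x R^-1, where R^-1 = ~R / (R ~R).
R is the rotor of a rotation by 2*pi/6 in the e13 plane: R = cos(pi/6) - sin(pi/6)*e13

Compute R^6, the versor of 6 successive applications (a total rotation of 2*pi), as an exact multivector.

Because a rotor carries half the rotation angle, composing 6 copies of this e13-plane rotor multiplies the phase: 6*(pi/6) = pi, hence R^6 = cos(pi) - sin(pi)*e13.
cos(pi) = -1 and sin(pi) = 0, so R^6 = -1. The total rotation 2*pi is 1 full turn, so every vector returns to itself, yet the rotor is -1, on the OTHER sheet of the double cover (an odd number of 2*pi turns).
Answer: -1


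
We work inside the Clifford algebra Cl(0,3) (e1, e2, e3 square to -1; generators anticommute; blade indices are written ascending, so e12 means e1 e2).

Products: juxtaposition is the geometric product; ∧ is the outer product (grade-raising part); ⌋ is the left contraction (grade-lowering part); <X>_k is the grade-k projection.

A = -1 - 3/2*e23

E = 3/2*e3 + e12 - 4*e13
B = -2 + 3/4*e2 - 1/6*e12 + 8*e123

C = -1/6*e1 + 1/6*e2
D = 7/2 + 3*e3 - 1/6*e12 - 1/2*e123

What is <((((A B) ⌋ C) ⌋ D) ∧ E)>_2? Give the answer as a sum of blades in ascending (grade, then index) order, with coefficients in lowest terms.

step 1: 2 + 12*e1 - 3/4*e2 - 9/8*e3 + 1/6*e12 + 1/4*e13 + 3*e23 - 8*e123
step 2: 17/8 - 1/3*e1 + 1/3*e2
step 3: 119/16 - 1/18*e1 - 1/18*e2 + 51/8*e3 - 17/48*e12 - 1/6*e13 - 1/6*e23 - 17/16*e123
step 4: 357/32*e3 + 119/16*e12 - 179/6*e13 - 1/12*e23 + 1619/288*e123
step 5: 119/16*e12 - 179/6*e13 - 1/12*e23
Answer: 119/16*e12 - 179/6*e13 - 1/12*e23
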